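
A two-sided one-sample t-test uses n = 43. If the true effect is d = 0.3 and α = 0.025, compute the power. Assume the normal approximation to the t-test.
Power ≈ 0.39

Power calculation (one-sample t-test, normal approximation):
z_β = d · √n - z_{α/2}
z_β = 0.3 · √43 - 2.241
z_β = 0.3 · 6.557 - 2.241
z_β = -0.274

Power = Φ(z_β) = Φ(-0.274) ≈ 0.392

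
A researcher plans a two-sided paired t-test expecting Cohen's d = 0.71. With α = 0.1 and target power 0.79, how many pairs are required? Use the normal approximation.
n = 12 pairs

Sample size formula (paired t-test, normal approximation):
n = ((z_{α/2} + z_β) / d)²

z_{α/2} = 1.645 (for α = 0.1, two-sided)
z_β = 0.806 (for power = 0.79)
d = 0.71

n = ((1.645 + 0.806) / 0.71)²
n = (3.452)²
n ≈ 11.92
Round up to the next whole number: n = 12 pairs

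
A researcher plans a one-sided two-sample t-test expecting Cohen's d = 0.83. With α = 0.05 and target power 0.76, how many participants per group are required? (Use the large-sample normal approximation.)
n = 17 per group

Sample size formula (two-sample t-test, normal approximation):
n = 2 · ((z_α + z_β) / d)²

z_α = 1.645 (for α = 0.05, one-sided)
z_β = 0.706 (for power = 0.76)
d = 0.83

n = 2 · ((1.645 + 0.706) / 0.83)²
n = 2 · (2.833)²
n ≈ 16.05
Round up to the next whole number: n = 17 per group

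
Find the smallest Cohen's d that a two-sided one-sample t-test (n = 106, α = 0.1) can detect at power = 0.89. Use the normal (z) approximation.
d ≈ 0.28

Minimum detectable effect (one-sample t-test, normal approximation):
d = (z_{α/2} + z_β) / √n
d = (1.645 + 1.227) / √106
d = 2.871 / 10.296
d ≈ 0.28

By Cohen's convention (0.2 small / 0.5 medium / 0.8 large): small effect.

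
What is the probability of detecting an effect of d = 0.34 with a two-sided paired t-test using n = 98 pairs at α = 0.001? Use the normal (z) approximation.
Power ≈ 0.53

Power calculation (paired t-test, normal approximation):
z_β = d · √n - z_{α/2}
z_β = 0.34 · √98 - 3.291
z_β = 0.34 · 9.899 - 3.291
z_β = 0.075

Power = Φ(z_β) = Φ(0.075) ≈ 0.530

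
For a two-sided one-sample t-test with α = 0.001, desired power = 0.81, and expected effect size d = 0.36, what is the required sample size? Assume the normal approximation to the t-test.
n = 135

Sample size formula (one-sample t-test, normal approximation):
n = ((z_{α/2} + z_β) / d)²

z_{α/2} = 3.291 (for α = 0.001, two-sided)
z_β = 0.878 (for power = 0.81)
d = 0.36

n = ((3.291 + 0.878) / 0.36)²
n = (11.581)²
n ≈ 134.12
Round up to the next whole number: n = 135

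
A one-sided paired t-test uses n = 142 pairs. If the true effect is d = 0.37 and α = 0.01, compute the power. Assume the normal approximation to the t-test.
Power ≈ 0.98

Power calculation (paired t-test, normal approximation):
z_β = d · √n - z_α
z_β = 0.37 · √142 - 2.326
z_β = 0.37 · 11.916 - 2.326
z_β = 2.083

Power = Φ(z_β) = Φ(2.083) ≈ 0.981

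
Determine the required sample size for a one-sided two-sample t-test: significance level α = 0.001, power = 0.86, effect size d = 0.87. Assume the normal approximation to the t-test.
n = 46 per group

Sample size formula (two-sample t-test, normal approximation):
n = 2 · ((z_α + z_β) / d)²

z_α = 3.090 (for α = 0.001, one-sided)
z_β = 1.080 (for power = 0.86)
d = 0.87

n = 2 · ((3.090 + 1.080) / 0.87)²
n = 2 · (4.793)²
n ≈ 45.95
Round up to the next whole number: n = 46 per group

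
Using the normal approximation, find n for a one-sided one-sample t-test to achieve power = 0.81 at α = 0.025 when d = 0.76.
n = 14

Sample size formula (one-sample t-test, normal approximation):
n = ((z_α + z_β) / d)²

z_α = 1.960 (for α = 0.025, one-sided)
z_β = 0.878 (for power = 0.81)
d = 0.76

n = ((1.960 + 0.878) / 0.76)²
n = (3.734)²
n ≈ 13.94
Round up to the next whole number: n = 14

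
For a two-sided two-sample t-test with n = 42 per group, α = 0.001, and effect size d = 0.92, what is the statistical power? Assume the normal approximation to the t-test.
Power ≈ 0.82

Power calculation (two-sample t-test, normal approximation):
z_β = d · √(n/2) - z_{α/2}
z_β = 0.92 · √(42/2) - 3.291
z_β = 0.92 · 4.583 - 3.291
z_β = 0.925

Power = Φ(z_β) = Φ(0.925) ≈ 0.823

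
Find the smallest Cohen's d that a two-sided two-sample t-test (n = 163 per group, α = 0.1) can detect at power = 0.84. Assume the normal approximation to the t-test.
d ≈ 0.29

Minimum detectable effect (two-sample t-test, normal approximation):
d = (z_{α/2} + z_β) / √(n/2)
d = (1.645 + 0.994) / √(163/2)
d = 2.639 / 9.028
d ≈ 0.29

By Cohen's convention (0.2 small / 0.5 medium / 0.8 large): small effect.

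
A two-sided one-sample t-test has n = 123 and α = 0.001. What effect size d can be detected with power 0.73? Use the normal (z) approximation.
d ≈ 0.35

Minimum detectable effect (one-sample t-test, normal approximation):
d = (z_{α/2} + z_β) / √n
d = (3.291 + 0.613) / √123
d = 3.903 / 11.091
d ≈ 0.35

By Cohen's convention (0.2 small / 0.5 medium / 0.8 large): small effect.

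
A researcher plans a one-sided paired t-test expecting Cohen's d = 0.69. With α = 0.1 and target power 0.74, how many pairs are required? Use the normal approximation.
n = 8 pairs

Sample size formula (paired t-test, normal approximation):
n = ((z_α + z_β) / d)²

z_α = 1.282 (for α = 0.1, one-sided)
z_β = 0.643 (for power = 0.74)
d = 0.69

n = ((1.282 + 0.643) / 0.69)²
n = (2.790)²
n ≈ 7.78
Round up to the next whole number: n = 8 pairs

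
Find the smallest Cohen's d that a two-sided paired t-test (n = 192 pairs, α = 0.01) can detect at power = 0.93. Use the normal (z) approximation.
d ≈ 0.29

Minimum detectable effect (paired t-test, normal approximation):
d = (z_{α/2} + z_β) / √n
d = (2.576 + 1.476) / √192
d = 4.052 / 13.856
d ≈ 0.29

By Cohen's convention (0.2 small / 0.5 medium / 0.8 large): small effect.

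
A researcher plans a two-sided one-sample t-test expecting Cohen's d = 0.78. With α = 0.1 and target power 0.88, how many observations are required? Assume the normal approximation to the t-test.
n = 14

Sample size formula (one-sample t-test, normal approximation):
n = ((z_{α/2} + z_β) / d)²

z_{α/2} = 1.645 (for α = 0.1, two-sided)
z_β = 1.175 (for power = 0.88)
d = 0.78

n = ((1.645 + 1.175) / 0.78)²
n = (3.615)²
n ≈ 13.07
Round up to the next whole number: n = 14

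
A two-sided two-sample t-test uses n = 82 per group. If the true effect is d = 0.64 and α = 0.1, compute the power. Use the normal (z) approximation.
Power ≈ 0.99

Power calculation (two-sample t-test, normal approximation):
z_β = d · √(n/2) - z_{α/2}
z_β = 0.64 · √(82/2) - 1.645
z_β = 0.64 · 6.403 - 1.645
z_β = 2.453

Power = Φ(z_β) = Φ(2.453) ≈ 0.993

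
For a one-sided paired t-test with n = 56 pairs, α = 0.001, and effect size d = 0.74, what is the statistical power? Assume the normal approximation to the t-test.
Power ≈ 0.99

Power calculation (paired t-test, normal approximation):
z_β = d · √n - z_α
z_β = 0.74 · √56 - 3.090
z_β = 0.74 · 7.483 - 3.090
z_β = 2.447

Power = Φ(z_β) = Φ(2.447) ≈ 0.993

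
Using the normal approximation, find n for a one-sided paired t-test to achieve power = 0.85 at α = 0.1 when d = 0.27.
n = 74 pairs

Sample size formula (paired t-test, normal approximation):
n = ((z_α + z_β) / d)²

z_α = 1.282 (for α = 0.1, one-sided)
z_β = 1.036 (for power = 0.85)
d = 0.27

n = ((1.282 + 1.036) / 0.27)²
n = (8.585)²
n ≈ 73.70
Round up to the next whole number: n = 74 pairs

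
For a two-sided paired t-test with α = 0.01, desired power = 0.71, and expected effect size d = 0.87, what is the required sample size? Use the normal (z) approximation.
n = 13 pairs

Sample size formula (paired t-test, normal approximation):
n = ((z_{α/2} + z_β) / d)²

z_{α/2} = 2.576 (for α = 0.01, two-sided)
z_β = 0.553 (for power = 0.71)
d = 0.87

n = ((2.576 + 0.553) / 0.87)²
n = (3.597)²
n ≈ 12.94
Round up to the next whole number: n = 13 pairs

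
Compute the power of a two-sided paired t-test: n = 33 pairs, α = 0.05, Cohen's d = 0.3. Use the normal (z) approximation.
Power ≈ 0.41

Power calculation (paired t-test, normal approximation):
z_β = d · √n - z_{α/2}
z_β = 0.3 · √33 - 1.960
z_β = 0.3 · 5.745 - 1.960
z_β = -0.237

Power = Φ(z_β) = Φ(-0.237) ≈ 0.406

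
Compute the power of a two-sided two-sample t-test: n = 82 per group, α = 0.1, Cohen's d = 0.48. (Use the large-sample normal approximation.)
Power ≈ 0.92

Power calculation (two-sample t-test, normal approximation):
z_β = d · √(n/2) - z_{α/2}
z_β = 0.48 · √(82/2) - 1.645
z_β = 0.48 · 6.403 - 1.645
z_β = 1.429

Power = Φ(z_β) = Φ(1.429) ≈ 0.923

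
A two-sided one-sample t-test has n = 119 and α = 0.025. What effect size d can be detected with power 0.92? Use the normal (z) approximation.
d ≈ 0.33

Minimum detectable effect (one-sample t-test, normal approximation):
d = (z_{α/2} + z_β) / √n
d = (2.241 + 1.405) / √119
d = 3.646 / 10.909
d ≈ 0.33

By Cohen's convention (0.2 small / 0.5 medium / 0.8 large): small effect.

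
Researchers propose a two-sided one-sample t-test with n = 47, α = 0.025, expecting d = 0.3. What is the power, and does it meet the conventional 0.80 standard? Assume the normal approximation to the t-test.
Power ≈ 0.43; the study is underpowered (power < 0.80)

Power calculation (one-sample t-test, normal approximation):
z_β = d · √n - z_{α/2}
z_β = 0.3 · √47 - 2.241
z_β = 0.3 · 6.856 - 2.241
z_β = -0.185

Power = Φ(z_β) = Φ(-0.185) ≈ 0.427

Effect size d = 0.3 is small by Cohen's convention (0.2/0.5/0.8).

Threshold: power ≥ 0.80 is conventionally adequate.
Power ≈ 0.43 → the study is underpowered (power < 0.80).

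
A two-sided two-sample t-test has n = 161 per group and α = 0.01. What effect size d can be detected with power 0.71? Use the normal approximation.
d ≈ 0.35

Minimum detectable effect (two-sample t-test, normal approximation):
d = (z_{α/2} + z_β) / √(n/2)
d = (2.576 + 0.553) / √(161/2)
d = 3.129 / 8.972
d ≈ 0.35

By Cohen's convention (0.2 small / 0.5 medium / 0.8 large): small effect.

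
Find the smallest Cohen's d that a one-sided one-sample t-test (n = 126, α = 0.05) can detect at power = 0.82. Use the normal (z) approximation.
d ≈ 0.23

Minimum detectable effect (one-sample t-test, normal approximation):
d = (z_α + z_β) / √n
d = (1.645 + 0.915) / √126
d = 2.560 / 11.225
d ≈ 0.23

By Cohen's convention (0.2 small / 0.5 medium / 0.8 large): small effect.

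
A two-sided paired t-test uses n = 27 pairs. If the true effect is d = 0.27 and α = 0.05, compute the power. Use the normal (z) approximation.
Power ≈ 0.29

Power calculation (paired t-test, normal approximation):
z_β = d · √n - z_{α/2}
z_β = 0.27 · √27 - 1.960
z_β = 0.27 · 5.196 - 1.960
z_β = -0.557

Power = Φ(z_β) = Φ(-0.557) ≈ 0.289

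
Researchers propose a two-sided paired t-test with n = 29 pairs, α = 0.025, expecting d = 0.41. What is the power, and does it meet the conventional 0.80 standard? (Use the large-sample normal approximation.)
Power ≈ 0.49; the study is underpowered (power < 0.80)

Power calculation (paired t-test, normal approximation):
z_β = d · √n - z_{α/2}
z_β = 0.41 · √29 - 2.241
z_β = 0.41 · 5.385 - 2.241
z_β = -0.033

Power = Φ(z_β) = Φ(-0.033) ≈ 0.487

Effect size d = 0.41 is small by Cohen's convention (0.2/0.5/0.8).

Threshold: power ≥ 0.80 is conventionally adequate.
Power ≈ 0.49 → the study is underpowered (power < 0.80).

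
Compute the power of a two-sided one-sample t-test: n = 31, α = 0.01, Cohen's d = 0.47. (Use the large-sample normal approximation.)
Power ≈ 0.52

Power calculation (one-sample t-test, normal approximation):
z_β = d · √n - z_{α/2}
z_β = 0.47 · √31 - 2.576
z_β = 0.47 · 5.568 - 2.576
z_β = 0.041

Power = Φ(z_β) = Φ(0.041) ≈ 0.516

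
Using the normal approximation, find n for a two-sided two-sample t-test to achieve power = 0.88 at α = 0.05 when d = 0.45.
n = 98 per group

Sample size formula (two-sample t-test, normal approximation):
n = 2 · ((z_{α/2} + z_β) / d)²

z_{α/2} = 1.960 (for α = 0.05, two-sided)
z_β = 1.175 (for power = 0.88)
d = 0.45

n = 2 · ((1.960 + 1.175) / 0.45)²
n = 2 · (6.967)²
n ≈ 97.08
Round up to the next whole number: n = 98 per group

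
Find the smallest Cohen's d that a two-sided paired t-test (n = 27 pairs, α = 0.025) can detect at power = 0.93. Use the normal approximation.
d ≈ 0.72

Minimum detectable effect (paired t-test, normal approximation):
d = (z_{α/2} + z_β) / √n
d = (2.241 + 1.476) / √27
d = 3.717 / 5.196
d ≈ 0.72

By Cohen's convention (0.2 small / 0.5 medium / 0.8 large): medium effect.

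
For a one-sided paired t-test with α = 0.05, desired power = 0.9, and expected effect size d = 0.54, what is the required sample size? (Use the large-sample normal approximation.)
n = 30 pairs

Sample size formula (paired t-test, normal approximation):
n = ((z_α + z_β) / d)²

z_α = 1.645 (for α = 0.05, one-sided)
z_β = 1.282 (for power = 0.9)
d = 0.54

n = ((1.645 + 1.282) / 0.54)²
n = (5.420)²
n ≈ 29.38
Round up to the next whole number: n = 30 pairs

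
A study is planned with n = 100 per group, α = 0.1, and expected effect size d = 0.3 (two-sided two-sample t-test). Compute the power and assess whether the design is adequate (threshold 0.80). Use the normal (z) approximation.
Power ≈ 0.68; the study is underpowered (power < 0.80)

Power calculation (two-sample t-test, normal approximation):
z_β = d · √(n/2) - z_{α/2}
z_β = 0.3 · √(100/2) - 1.645
z_β = 0.3 · 7.071 - 1.645
z_β = 0.476

Power = Φ(z_β) = Φ(0.476) ≈ 0.683

Effect size d = 0.3 is small by Cohen's convention (0.2/0.5/0.8).

Threshold: power ≥ 0.80 is conventionally adequate.
Power ≈ 0.68 → the study is underpowered (power < 0.80).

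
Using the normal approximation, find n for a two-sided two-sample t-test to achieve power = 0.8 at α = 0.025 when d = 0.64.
n = 47 per group

Sample size formula (two-sample t-test, normal approximation):
n = 2 · ((z_{α/2} + z_β) / d)²

z_{α/2} = 2.241 (for α = 0.025, two-sided)
z_β = 0.842 (for power = 0.8)
d = 0.64

n = 2 · ((2.241 + 0.842) / 0.64)²
n = 2 · (4.817)²
n ≈ 46.41
Round up to the next whole number: n = 47 per group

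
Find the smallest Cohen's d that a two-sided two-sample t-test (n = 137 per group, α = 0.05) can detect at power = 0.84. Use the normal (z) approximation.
d ≈ 0.36

Minimum detectable effect (two-sample t-test, normal approximation):
d = (z_{α/2} + z_β) / √(n/2)
d = (1.960 + 0.994) / √(137/2)
d = 2.954 / 8.276
d ≈ 0.36

By Cohen's convention (0.2 small / 0.5 medium / 0.8 large): small effect.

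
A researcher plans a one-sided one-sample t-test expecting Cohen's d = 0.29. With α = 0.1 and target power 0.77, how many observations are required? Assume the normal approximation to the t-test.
n = 49

Sample size formula (one-sample t-test, normal approximation):
n = ((z_α + z_β) / d)²

z_α = 1.282 (for α = 0.1, one-sided)
z_β = 0.739 (for power = 0.77)
d = 0.29

n = ((1.282 + 0.739) / 0.29)²
n = (6.969)²
n ≈ 48.57
Round up to the next whole number: n = 49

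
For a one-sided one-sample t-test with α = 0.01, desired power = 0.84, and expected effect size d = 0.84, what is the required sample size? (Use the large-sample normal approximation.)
n = 16

Sample size formula (one-sample t-test, normal approximation):
n = ((z_α + z_β) / d)²

z_α = 2.326 (for α = 0.01, one-sided)
z_β = 0.994 (for power = 0.84)
d = 0.84

n = ((2.326 + 0.994) / 0.84)²
n = (3.952)²
n ≈ 15.62
Round up to the next whole number: n = 16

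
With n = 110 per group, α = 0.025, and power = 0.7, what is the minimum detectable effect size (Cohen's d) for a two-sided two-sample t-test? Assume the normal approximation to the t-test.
d ≈ 0.37

Minimum detectable effect (two-sample t-test, normal approximation):
d = (z_{α/2} + z_β) / √(n/2)
d = (2.241 + 0.524) / √(110/2)
d = 2.766 / 7.416
d ≈ 0.37

By Cohen's convention (0.2 small / 0.5 medium / 0.8 large): small effect.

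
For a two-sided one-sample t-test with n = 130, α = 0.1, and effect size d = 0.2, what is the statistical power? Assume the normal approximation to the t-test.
Power ≈ 0.74

Power calculation (one-sample t-test, normal approximation):
z_β = d · √n - z_{α/2}
z_β = 0.2 · √130 - 1.645
z_β = 0.2 · 11.402 - 1.645
z_β = 0.635

Power = Φ(z_β) = Φ(0.635) ≈ 0.737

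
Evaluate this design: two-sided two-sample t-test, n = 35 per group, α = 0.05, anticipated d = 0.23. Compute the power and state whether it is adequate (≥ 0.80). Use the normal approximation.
Power ≈ 0.16; the study is underpowered (power < 0.80)

Power calculation (two-sample t-test, normal approximation):
z_β = d · √(n/2) - z_{α/2}
z_β = 0.23 · √(35/2) - 1.960
z_β = 0.23 · 4.183 - 1.960
z_β = -0.998

Power = Φ(z_β) = Φ(-0.998) ≈ 0.159

Effect size d = 0.23 is small by Cohen's convention (0.2/0.5/0.8).

Threshold: power ≥ 0.80 is conventionally adequate.
Power ≈ 0.16 → the study is underpowered (power < 0.80).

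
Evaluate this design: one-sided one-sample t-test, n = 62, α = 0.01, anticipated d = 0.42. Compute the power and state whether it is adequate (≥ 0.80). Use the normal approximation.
Power ≈ 0.84; the study is adequately powered (power ≥ 0.80)

Power calculation (one-sample t-test, normal approximation):
z_β = d · √n - z_α
z_β = 0.42 · √62 - 2.326
z_β = 0.42 · 7.874 - 2.326
z_β = 0.981

Power = Φ(z_β) = Φ(0.981) ≈ 0.837

Effect size d = 0.42 is small by Cohen's convention (0.2/0.5/0.8).

Threshold: power ≥ 0.80 is conventionally adequate.
Power ≈ 0.84 → the study is adequately powered (power ≥ 0.80).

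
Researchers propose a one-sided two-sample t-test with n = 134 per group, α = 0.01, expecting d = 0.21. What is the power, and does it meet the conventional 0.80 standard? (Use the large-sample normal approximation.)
Power ≈ 0.27; the study is underpowered (power < 0.80)

Power calculation (two-sample t-test, normal approximation):
z_β = d · √(n/2) - z_α
z_β = 0.21 · √(134/2) - 2.326
z_β = 0.21 · 8.185 - 2.326
z_β = -0.607

Power = Φ(z_β) = Φ(-0.607) ≈ 0.272

Effect size d = 0.21 is small by Cohen's convention (0.2/0.5/0.8).

Threshold: power ≥ 0.80 is conventionally adequate.
Power ≈ 0.27 → the study is underpowered (power < 0.80).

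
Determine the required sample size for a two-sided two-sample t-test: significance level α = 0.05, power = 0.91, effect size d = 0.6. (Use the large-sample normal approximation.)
n = 61 per group

Sample size formula (two-sample t-test, normal approximation):
n = 2 · ((z_{α/2} + z_β) / d)²

z_{α/2} = 1.960 (for α = 0.05, two-sided)
z_β = 1.341 (for power = 0.91)
d = 0.6

n = 2 · ((1.960 + 1.341) / 0.6)²
n = 2 · (5.502)²
n ≈ 60.54
Round up to the next whole number: n = 61 per group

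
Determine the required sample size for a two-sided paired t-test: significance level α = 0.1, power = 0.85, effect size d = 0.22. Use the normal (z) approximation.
n = 149 pairs

Sample size formula (paired t-test, normal approximation):
n = ((z_{α/2} + z_β) / d)²

z_{α/2} = 1.645 (for α = 0.1, two-sided)
z_β = 1.036 (for power = 0.85)
d = 0.22

n = ((1.645 + 1.036) / 0.22)²
n = (12.186)²
n ≈ 148.50
Round up to the next whole number: n = 149 pairs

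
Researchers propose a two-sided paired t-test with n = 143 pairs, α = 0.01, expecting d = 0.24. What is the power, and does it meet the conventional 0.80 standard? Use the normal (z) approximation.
Power ≈ 0.62; the study is underpowered (power < 0.80)

Power calculation (paired t-test, normal approximation):
z_β = d · √n - z_{α/2}
z_β = 0.24 · √143 - 2.576
z_β = 0.24 · 11.958 - 2.576
z_β = 0.294

Power = Φ(z_β) = Φ(0.294) ≈ 0.616

Effect size d = 0.24 is small by Cohen's convention (0.2/0.5/0.8).

Threshold: power ≥ 0.80 is conventionally adequate.
Power ≈ 0.62 → the study is underpowered (power < 0.80).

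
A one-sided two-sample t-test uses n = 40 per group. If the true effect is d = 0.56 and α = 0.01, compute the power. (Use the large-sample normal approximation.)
Power ≈ 0.57

Power calculation (two-sample t-test, normal approximation):
z_β = d · √(n/2) - z_α
z_β = 0.56 · √(40/2) - 2.326
z_β = 0.56 · 4.472 - 2.326
z_β = 0.178

Power = Φ(z_β) = Φ(0.178) ≈ 0.571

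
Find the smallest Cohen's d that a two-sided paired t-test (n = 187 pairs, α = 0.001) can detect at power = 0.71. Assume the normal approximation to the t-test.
d ≈ 0.28

Minimum detectable effect (paired t-test, normal approximation):
d = (z_{α/2} + z_β) / √n
d = (3.291 + 0.553) / √187
d = 3.844 / 13.675
d ≈ 0.28

By Cohen's convention (0.2 small / 0.5 medium / 0.8 large): small effect.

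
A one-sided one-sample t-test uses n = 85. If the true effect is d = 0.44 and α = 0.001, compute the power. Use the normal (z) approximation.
Power ≈ 0.83

Power calculation (one-sample t-test, normal approximation):
z_β = d · √n - z_α
z_β = 0.44 · √85 - 3.090
z_β = 0.44 · 9.220 - 3.090
z_β = 0.966

Power = Φ(z_β) = Φ(0.966) ≈ 0.833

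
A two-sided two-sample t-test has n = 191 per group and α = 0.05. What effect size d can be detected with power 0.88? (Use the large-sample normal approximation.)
d ≈ 0.32

Minimum detectable effect (two-sample t-test, normal approximation):
d = (z_{α/2} + z_β) / √(n/2)
d = (1.960 + 1.175) / √(191/2)
d = 3.135 / 9.772
d ≈ 0.32

By Cohen's convention (0.2 small / 0.5 medium / 0.8 large): small effect.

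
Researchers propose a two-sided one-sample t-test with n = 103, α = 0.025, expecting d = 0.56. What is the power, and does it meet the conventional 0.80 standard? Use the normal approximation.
Power ≈ 1.00; the study is adequately powered (power ≥ 0.80)

Power calculation (one-sample t-test, normal approximation):
z_β = d · √n - z_{α/2}
z_β = 0.56 · √103 - 2.241
z_β = 0.56 · 10.149 - 2.241
z_β = 3.442

Power = Φ(z_β) = Φ(3.442) ≈ 1.000

Effect size d = 0.56 is medium by Cohen's convention (0.2/0.5/0.8).

Threshold: power ≥ 0.80 is conventionally adequate.
Power ≈ 1.00 → the study is adequately powered (power ≥ 0.80).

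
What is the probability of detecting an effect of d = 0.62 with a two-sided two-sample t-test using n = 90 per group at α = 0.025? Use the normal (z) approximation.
Power ≈ 0.97

Power calculation (two-sample t-test, normal approximation):
z_β = d · √(n/2) - z_{α/2}
z_β = 0.62 · √(90/2) - 2.241
z_β = 0.62 · 6.708 - 2.241
z_β = 1.918

Power = Φ(z_β) = Φ(1.918) ≈ 0.972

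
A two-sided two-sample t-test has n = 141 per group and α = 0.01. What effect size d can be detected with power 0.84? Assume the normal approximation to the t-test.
d ≈ 0.43

Minimum detectable effect (two-sample t-test, normal approximation):
d = (z_{α/2} + z_β) / √(n/2)
d = (2.576 + 0.994) / √(141/2)
d = 3.570 / 8.396
d ≈ 0.43

By Cohen's convention (0.2 small / 0.5 medium / 0.8 large): small effect.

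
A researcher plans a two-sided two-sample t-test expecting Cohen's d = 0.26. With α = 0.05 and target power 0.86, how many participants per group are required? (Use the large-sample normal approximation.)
n = 274 per group

Sample size formula (two-sample t-test, normal approximation):
n = 2 · ((z_{α/2} + z_β) / d)²

z_{α/2} = 1.960 (for α = 0.05, two-sided)
z_β = 1.080 (for power = 0.86)
d = 0.26

n = 2 · ((1.960 + 1.080) / 0.26)²
n = 2 · (11.692)²
n ≈ 273.41
Round up to the next whole number: n = 274 per group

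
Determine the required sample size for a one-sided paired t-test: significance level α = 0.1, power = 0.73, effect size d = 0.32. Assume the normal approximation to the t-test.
n = 36 pairs

Sample size formula (paired t-test, normal approximation):
n = ((z_α + z_β) / d)²

z_α = 1.282 (for α = 0.1, one-sided)
z_β = 0.613 (for power = 0.73)
d = 0.32

n = ((1.282 + 0.613) / 0.32)²
n = (5.922)²
n ≈ 35.07
Round up to the next whole number: n = 36 pairs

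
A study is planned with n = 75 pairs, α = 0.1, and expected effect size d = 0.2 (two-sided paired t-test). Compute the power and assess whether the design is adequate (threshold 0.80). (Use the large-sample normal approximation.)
Power ≈ 0.53; the study is underpowered (power < 0.80)

Power calculation (paired t-test, normal approximation):
z_β = d · √n - z_{α/2}
z_β = 0.2 · √75 - 1.645
z_β = 0.2 · 8.660 - 1.645
z_β = 0.087

Power = Φ(z_β) = Φ(0.087) ≈ 0.535

Effect size d = 0.2 is small by Cohen's convention (0.2/0.5/0.8).

Threshold: power ≥ 0.80 is conventionally adequate.
Power ≈ 0.53 → the study is underpowered (power < 0.80).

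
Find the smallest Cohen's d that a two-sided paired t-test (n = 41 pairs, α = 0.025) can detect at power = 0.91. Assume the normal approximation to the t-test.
d ≈ 0.56

Minimum detectable effect (paired t-test, normal approximation):
d = (z_{α/2} + z_β) / √n
d = (2.241 + 1.341) / √41
d = 3.582 / 6.403
d ≈ 0.56

By Cohen's convention (0.2 small / 0.5 medium / 0.8 large): medium effect.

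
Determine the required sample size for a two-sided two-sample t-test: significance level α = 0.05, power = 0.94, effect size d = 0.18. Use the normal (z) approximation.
n = 763 per group

Sample size formula (two-sample t-test, normal approximation):
n = 2 · ((z_{α/2} + z_β) / d)²

z_{α/2} = 1.960 (for α = 0.05, two-sided)
z_β = 1.555 (for power = 0.94)
d = 0.18

n = 2 · ((1.960 + 1.555) / 0.18)²
n = 2 · (19.528)²
n ≈ 762.69
Round up to the next whole number: n = 763 per group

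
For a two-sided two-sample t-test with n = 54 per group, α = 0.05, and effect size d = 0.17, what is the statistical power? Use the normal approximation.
Power ≈ 0.14

Power calculation (two-sample t-test, normal approximation):
z_β = d · √(n/2) - z_{α/2}
z_β = 0.17 · √(54/2) - 1.960
z_β = 0.17 · 5.196 - 1.960
z_β = -1.077

Power = Φ(z_β) = Φ(-1.077) ≈ 0.141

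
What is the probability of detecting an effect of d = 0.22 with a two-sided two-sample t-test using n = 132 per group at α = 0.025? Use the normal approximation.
Power ≈ 0.32

Power calculation (two-sample t-test, normal approximation):
z_β = d · √(n/2) - z_{α/2}
z_β = 0.22 · √(132/2) - 2.241
z_β = 0.22 · 8.124 - 2.241
z_β = -0.454

Power = Φ(z_β) = Φ(-0.454) ≈ 0.325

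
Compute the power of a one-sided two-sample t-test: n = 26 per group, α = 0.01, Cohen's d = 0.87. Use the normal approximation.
Power ≈ 0.79

Power calculation (two-sample t-test, normal approximation):
z_β = d · √(n/2) - z_α
z_β = 0.87 · √(26/2) - 2.326
z_β = 0.87 · 3.606 - 2.326
z_β = 0.810

Power = Φ(z_β) = Φ(0.810) ≈ 0.791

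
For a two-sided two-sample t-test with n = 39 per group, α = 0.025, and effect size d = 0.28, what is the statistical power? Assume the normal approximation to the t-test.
Power ≈ 0.16

Power calculation (two-sample t-test, normal approximation):
z_β = d · √(n/2) - z_{α/2}
z_β = 0.28 · √(39/2) - 2.241
z_β = 0.28 · 4.416 - 2.241
z_β = -1.005

Power = Φ(z_β) = Φ(-1.005) ≈ 0.157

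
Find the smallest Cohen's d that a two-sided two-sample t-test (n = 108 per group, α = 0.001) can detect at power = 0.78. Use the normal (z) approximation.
d ≈ 0.55

Minimum detectable effect (two-sample t-test, normal approximation):
d = (z_{α/2} + z_β) / √(n/2)
d = (3.291 + 0.772) / √(108/2)
d = 4.063 / 7.348
d ≈ 0.55

By Cohen's convention (0.2 small / 0.5 medium / 0.8 large): medium effect.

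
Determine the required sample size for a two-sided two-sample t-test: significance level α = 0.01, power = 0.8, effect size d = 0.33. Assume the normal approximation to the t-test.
n = 215 per group

Sample size formula (two-sample t-test, normal approximation):
n = 2 · ((z_{α/2} + z_β) / d)²

z_{α/2} = 2.576 (for α = 0.01, two-sided)
z_β = 0.842 (for power = 0.8)
d = 0.33

n = 2 · ((2.576 + 0.842) / 0.33)²
n = 2 · (10.358)²
n ≈ 214.58
Round up to the next whole number: n = 215 per group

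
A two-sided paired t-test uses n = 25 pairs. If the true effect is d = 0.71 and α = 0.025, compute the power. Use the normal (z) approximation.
Power ≈ 0.90

Power calculation (paired t-test, normal approximation):
z_β = d · √n - z_{α/2}
z_β = 0.71 · √25 - 2.241
z_β = 0.71 · 5.000 - 2.241
z_β = 1.309

Power = Φ(z_β) = Φ(1.309) ≈ 0.905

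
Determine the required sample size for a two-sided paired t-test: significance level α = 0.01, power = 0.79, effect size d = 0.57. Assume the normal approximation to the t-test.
n = 36 pairs

Sample size formula (paired t-test, normal approximation):
n = ((z_{α/2} + z_β) / d)²

z_{α/2} = 2.576 (for α = 0.01, two-sided)
z_β = 0.806 (for power = 0.79)
d = 0.57

n = ((2.576 + 0.806) / 0.57)²
n = (5.933)²
n ≈ 35.20
Round up to the next whole number: n = 36 pairs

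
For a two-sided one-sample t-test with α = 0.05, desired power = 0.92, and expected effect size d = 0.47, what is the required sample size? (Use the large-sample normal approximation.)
n = 52

Sample size formula (one-sample t-test, normal approximation):
n = ((z_{α/2} + z_β) / d)²

z_{α/2} = 1.960 (for α = 0.05, two-sided)
z_β = 1.405 (for power = 0.92)
d = 0.47

n = ((1.960 + 1.405) / 0.47)²
n = (7.160)²
n ≈ 51.27
Round up to the next whole number: n = 52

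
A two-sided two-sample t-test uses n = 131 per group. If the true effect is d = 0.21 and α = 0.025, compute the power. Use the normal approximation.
Power ≈ 0.29

Power calculation (two-sample t-test, normal approximation):
z_β = d · √(n/2) - z_{α/2}
z_β = 0.21 · √(131/2) - 2.241
z_β = 0.21 · 8.093 - 2.241
z_β = -0.542

Power = Φ(z_β) = Φ(-0.542) ≈ 0.294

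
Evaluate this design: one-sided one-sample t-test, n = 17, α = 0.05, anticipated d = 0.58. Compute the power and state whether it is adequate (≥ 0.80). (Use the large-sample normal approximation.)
Power ≈ 0.77; the study is underpowered (power < 0.80)

Power calculation (one-sample t-test, normal approximation):
z_β = d · √n - z_α
z_β = 0.58 · √17 - 1.645
z_β = 0.58 · 4.123 - 1.645
z_β = 0.747

Power = Φ(z_β) = Φ(0.747) ≈ 0.772

Effect size d = 0.58 is medium by Cohen's convention (0.2/0.5/0.8).

Threshold: power ≥ 0.80 is conventionally adequate.
Power ≈ 0.77 → the study is underpowered (power < 0.80).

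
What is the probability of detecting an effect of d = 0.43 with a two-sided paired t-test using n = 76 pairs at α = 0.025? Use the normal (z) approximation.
Power ≈ 0.93

Power calculation (paired t-test, normal approximation):
z_β = d · √n - z_{α/2}
z_β = 0.43 · √76 - 2.241
z_β = 0.43 · 8.718 - 2.241
z_β = 1.507

Power = Φ(z_β) = Φ(1.507) ≈ 0.934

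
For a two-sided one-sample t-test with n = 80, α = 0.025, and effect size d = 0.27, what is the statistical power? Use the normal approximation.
Power ≈ 0.57

Power calculation (one-sample t-test, normal approximation):
z_β = d · √n - z_{α/2}
z_β = 0.27 · √80 - 2.241
z_β = 0.27 · 8.944 - 2.241
z_β = 0.174

Power = Φ(z_β) = Φ(0.174) ≈ 0.569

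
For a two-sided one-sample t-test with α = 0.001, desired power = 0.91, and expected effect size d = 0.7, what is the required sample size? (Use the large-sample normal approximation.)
n = 44

Sample size formula (one-sample t-test, normal approximation):
n = ((z_{α/2} + z_β) / d)²

z_{α/2} = 3.291 (for α = 0.001, two-sided)
z_β = 1.341 (for power = 0.91)
d = 0.7

n = ((3.291 + 1.341) / 0.7)²
n = (6.617)²
n ≈ 43.78
Round up to the next whole number: n = 44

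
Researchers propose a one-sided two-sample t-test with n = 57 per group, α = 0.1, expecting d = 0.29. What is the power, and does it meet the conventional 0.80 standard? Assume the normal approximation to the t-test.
Power ≈ 0.61; the study is underpowered (power < 0.80)

Power calculation (two-sample t-test, normal approximation):
z_β = d · √(n/2) - z_α
z_β = 0.29 · √(57/2) - 1.282
z_β = 0.29 · 5.339 - 1.282
z_β = 0.267

Power = Φ(z_β) = Φ(0.267) ≈ 0.605

Effect size d = 0.29 is small by Cohen's convention (0.2/0.5/0.8).

Threshold: power ≥ 0.80 is conventionally adequate.
Power ≈ 0.61 → the study is underpowered (power < 0.80).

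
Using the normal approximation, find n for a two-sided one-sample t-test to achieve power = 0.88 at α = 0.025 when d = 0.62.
n = 31

Sample size formula (one-sample t-test, normal approximation):
n = ((z_{α/2} + z_β) / d)²

z_{α/2} = 2.241 (for α = 0.025, two-sided)
z_β = 1.175 (for power = 0.88)
d = 0.62

n = ((2.241 + 1.175) / 0.62)²
n = (5.510)²
n ≈ 30.36
Round up to the next whole number: n = 31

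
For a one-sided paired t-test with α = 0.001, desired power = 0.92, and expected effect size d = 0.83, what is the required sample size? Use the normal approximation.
n = 30 pairs

Sample size formula (paired t-test, normal approximation):
n = ((z_α + z_β) / d)²

z_α = 3.090 (for α = 0.001, one-sided)
z_β = 1.405 (for power = 0.92)
d = 0.83

n = ((3.090 + 1.405) / 0.83)²
n = (5.416)²
n ≈ 29.33
Round up to the next whole number: n = 30 pairs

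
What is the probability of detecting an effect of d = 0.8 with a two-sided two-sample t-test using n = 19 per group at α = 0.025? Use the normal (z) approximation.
Power ≈ 0.59

Power calculation (two-sample t-test, normal approximation):
z_β = d · √(n/2) - z_{α/2}
z_β = 0.8 · √(19/2) - 2.241
z_β = 0.8 · 3.082 - 2.241
z_β = 0.224

Power = Φ(z_β) = Φ(0.224) ≈ 0.589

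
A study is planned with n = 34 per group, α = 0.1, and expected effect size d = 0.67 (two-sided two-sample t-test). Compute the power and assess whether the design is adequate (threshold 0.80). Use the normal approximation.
Power ≈ 0.87; the study is adequately powered (power ≥ 0.80)

Power calculation (two-sample t-test, normal approximation):
z_β = d · √(n/2) - z_{α/2}
z_β = 0.67 · √(34/2) - 1.645
z_β = 0.67 · 4.123 - 1.645
z_β = 1.118

Power = Φ(z_β) = Φ(1.118) ≈ 0.868

Effect size d = 0.67 is medium by Cohen's convention (0.2/0.5/0.8).

Threshold: power ≥ 0.80 is conventionally adequate.
Power ≈ 0.87 → the study is adequately powered (power ≥ 0.80).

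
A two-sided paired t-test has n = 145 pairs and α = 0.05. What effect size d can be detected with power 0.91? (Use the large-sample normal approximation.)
d ≈ 0.27

Minimum detectable effect (paired t-test, normal approximation):
d = (z_{α/2} + z_β) / √n
d = (1.960 + 1.341) / √145
d = 3.301 / 12.042
d ≈ 0.27

By Cohen's convention (0.2 small / 0.5 medium / 0.8 large): small effect.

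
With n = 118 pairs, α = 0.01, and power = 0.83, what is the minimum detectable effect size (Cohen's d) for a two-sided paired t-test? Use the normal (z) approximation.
d ≈ 0.32

Minimum detectable effect (paired t-test, normal approximation):
d = (z_{α/2} + z_β) / √n
d = (2.576 + 0.954) / √118
d = 3.530 / 10.863
d ≈ 0.32

By Cohen's convention (0.2 small / 0.5 medium / 0.8 large): small effect.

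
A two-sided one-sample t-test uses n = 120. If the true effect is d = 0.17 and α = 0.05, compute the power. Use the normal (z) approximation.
Power ≈ 0.46

Power calculation (one-sample t-test, normal approximation):
z_β = d · √n - z_{α/2}
z_β = 0.17 · √120 - 1.960
z_β = 0.17 · 10.954 - 1.960
z_β = -0.098

Power = Φ(z_β) = Φ(-0.098) ≈ 0.461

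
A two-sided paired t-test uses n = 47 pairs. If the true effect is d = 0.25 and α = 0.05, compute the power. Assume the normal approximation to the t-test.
Power ≈ 0.40

Power calculation (paired t-test, normal approximation):
z_β = d · √n - z_{α/2}
z_β = 0.25 · √47 - 1.960
z_β = 0.25 · 6.856 - 1.960
z_β = -0.246

Power = Φ(z_β) = Φ(-0.246) ≈ 0.403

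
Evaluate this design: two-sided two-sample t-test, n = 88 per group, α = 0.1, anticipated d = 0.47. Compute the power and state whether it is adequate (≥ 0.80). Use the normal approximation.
Power ≈ 0.93; the study is adequately powered (power ≥ 0.80)

Power calculation (two-sample t-test, normal approximation):
z_β = d · √(n/2) - z_{α/2}
z_β = 0.47 · √(88/2) - 1.645
z_β = 0.47 · 6.633 - 1.645
z_β = 1.473

Power = Φ(z_β) = Φ(1.473) ≈ 0.930

Effect size d = 0.47 is small by Cohen's convention (0.2/0.5/0.8).

Threshold: power ≥ 0.80 is conventionally adequate.
Power ≈ 0.93 → the study is adequately powered (power ≥ 0.80).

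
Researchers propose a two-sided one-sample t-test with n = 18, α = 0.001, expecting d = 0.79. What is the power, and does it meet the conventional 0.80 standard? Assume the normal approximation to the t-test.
Power ≈ 0.52; the study is underpowered (power < 0.80)

Power calculation (one-sample t-test, normal approximation):
z_β = d · √n - z_{α/2}
z_β = 0.79 · √18 - 3.291
z_β = 0.79 · 4.243 - 3.291
z_β = 0.061

Power = Φ(z_β) = Φ(0.061) ≈ 0.524

Effect size d = 0.79 is medium by Cohen's convention (0.2/0.5/0.8).

Threshold: power ≥ 0.80 is conventionally adequate.
Power ≈ 0.52 → the study is underpowered (power < 0.80).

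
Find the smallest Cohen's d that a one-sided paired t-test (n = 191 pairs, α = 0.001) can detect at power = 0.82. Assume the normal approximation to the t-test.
d ≈ 0.29

Minimum detectable effect (paired t-test, normal approximation):
d = (z_α + z_β) / √n
d = (3.090 + 0.915) / √191
d = 4.006 / 13.820
d ≈ 0.29

By Cohen's convention (0.2 small / 0.5 medium / 0.8 large): small effect.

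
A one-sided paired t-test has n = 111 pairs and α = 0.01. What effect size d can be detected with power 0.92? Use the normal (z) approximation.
d ≈ 0.35

Minimum detectable effect (paired t-test, normal approximation):
d = (z_α + z_β) / √n
d = (2.326 + 1.405) / √111
d = 3.731 / 10.536
d ≈ 0.35

By Cohen's convention (0.2 small / 0.5 medium / 0.8 large): small effect.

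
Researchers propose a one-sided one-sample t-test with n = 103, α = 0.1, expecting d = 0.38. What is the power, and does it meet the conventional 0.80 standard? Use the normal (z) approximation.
Power ≈ 0.99; the study is adequately powered (power ≥ 0.80)

Power calculation (one-sample t-test, normal approximation):
z_β = d · √n - z_α
z_β = 0.38 · √103 - 1.282
z_β = 0.38 · 10.149 - 1.282
z_β = 2.575

Power = Φ(z_β) = Φ(2.575) ≈ 0.995

Effect size d = 0.38 is small by Cohen's convention (0.2/0.5/0.8).

Threshold: power ≥ 0.80 is conventionally adequate.
Power ≈ 0.99 → the study is adequately powered (power ≥ 0.80).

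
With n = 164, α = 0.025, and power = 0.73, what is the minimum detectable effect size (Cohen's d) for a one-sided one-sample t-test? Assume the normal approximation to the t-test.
d ≈ 0.20

Minimum detectable effect (one-sample t-test, normal approximation):
d = (z_α + z_β) / √n
d = (1.960 + 0.613) / √164
d = 2.573 / 12.806
d ≈ 0.20

By Cohen's convention (0.2 small / 0.5 medium / 0.8 large): small effect.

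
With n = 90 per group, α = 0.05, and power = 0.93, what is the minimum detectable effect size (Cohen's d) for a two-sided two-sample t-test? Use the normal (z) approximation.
d ≈ 0.51

Minimum detectable effect (two-sample t-test, normal approximation):
d = (z_{α/2} + z_β) / √(n/2)
d = (1.960 + 1.476) / √(90/2)
d = 3.436 / 6.708
d ≈ 0.51

By Cohen's convention (0.2 small / 0.5 medium / 0.8 large): medium effect.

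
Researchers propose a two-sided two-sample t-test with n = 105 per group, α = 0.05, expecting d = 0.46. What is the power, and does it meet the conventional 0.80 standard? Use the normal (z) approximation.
Power ≈ 0.92; the study is adequately powered (power ≥ 0.80)

Power calculation (two-sample t-test, normal approximation):
z_β = d · √(n/2) - z_{α/2}
z_β = 0.46 · √(105/2) - 1.960
z_β = 0.46 · 7.246 - 1.960
z_β = 1.373

Power = Φ(z_β) = Φ(1.373) ≈ 0.915

Effect size d = 0.46 is small by Cohen's convention (0.2/0.5/0.8).

Threshold: power ≥ 0.80 is conventionally adequate.
Power ≈ 0.92 → the study is adequately powered (power ≥ 0.80).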